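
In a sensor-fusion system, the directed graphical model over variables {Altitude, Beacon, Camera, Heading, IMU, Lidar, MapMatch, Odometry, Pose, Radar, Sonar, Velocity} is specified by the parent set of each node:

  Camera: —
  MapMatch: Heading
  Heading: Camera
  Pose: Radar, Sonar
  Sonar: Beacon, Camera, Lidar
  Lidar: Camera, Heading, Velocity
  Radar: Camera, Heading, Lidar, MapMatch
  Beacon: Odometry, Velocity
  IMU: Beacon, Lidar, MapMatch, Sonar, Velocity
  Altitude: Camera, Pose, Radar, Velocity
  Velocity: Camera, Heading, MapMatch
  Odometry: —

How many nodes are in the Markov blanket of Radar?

8

The Markov blanket of a node is its parents, its children, and the other parents of its children.
Radar's parents: Camera, Heading, Lidar, MapMatch.
Radar has children Altitude, Pose.
Co-parents of Radar (other parents of its children):
  parents(Pose) \ {Radar} = {Sonar}.
  Altitude also has parents Camera, Pose, Velocity.
MB(Radar) = {Altitude, Camera, Heading, Lidar, MapMatch, Pose, Sonar, Velocity}, which has 8 nodes.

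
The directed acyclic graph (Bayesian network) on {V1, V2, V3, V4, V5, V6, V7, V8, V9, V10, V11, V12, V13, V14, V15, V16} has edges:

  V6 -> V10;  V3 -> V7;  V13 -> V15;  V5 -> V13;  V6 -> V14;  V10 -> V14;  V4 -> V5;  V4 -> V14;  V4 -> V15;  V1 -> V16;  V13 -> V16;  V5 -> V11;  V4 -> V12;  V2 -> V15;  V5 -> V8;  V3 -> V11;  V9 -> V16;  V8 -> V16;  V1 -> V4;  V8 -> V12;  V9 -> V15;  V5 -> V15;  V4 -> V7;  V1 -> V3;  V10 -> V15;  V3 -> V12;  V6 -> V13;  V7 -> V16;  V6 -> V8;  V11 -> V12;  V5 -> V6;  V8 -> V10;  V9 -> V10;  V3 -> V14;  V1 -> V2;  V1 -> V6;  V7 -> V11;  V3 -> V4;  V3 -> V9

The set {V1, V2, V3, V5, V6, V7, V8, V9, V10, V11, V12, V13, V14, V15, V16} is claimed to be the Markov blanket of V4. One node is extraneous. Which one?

V16

Recall MB(v) = parents ∪ children ∪ spouses, where spouses are the other parents of v's children.
Ch(V4) = {V5, V7, V12, V14, V15}.
V4's parents: V1, V3.
For each child, the remaining parents (spouses of V4):
  V5 has no other parent.
  V7's other parent is V3.
  V12's other parents are V3, V8, V11.
  V14 also has parents V3, V6, V10.
  V15's other parents are V2, V5, V9, V10, V13.
MB(V4) = {V1, V2, V3, V5, V6, V7, V8, V9, V10, V11, V12, V13, V14, V15}.
V16 is neither a parent, child, nor co-parent of V4, so it does not belong.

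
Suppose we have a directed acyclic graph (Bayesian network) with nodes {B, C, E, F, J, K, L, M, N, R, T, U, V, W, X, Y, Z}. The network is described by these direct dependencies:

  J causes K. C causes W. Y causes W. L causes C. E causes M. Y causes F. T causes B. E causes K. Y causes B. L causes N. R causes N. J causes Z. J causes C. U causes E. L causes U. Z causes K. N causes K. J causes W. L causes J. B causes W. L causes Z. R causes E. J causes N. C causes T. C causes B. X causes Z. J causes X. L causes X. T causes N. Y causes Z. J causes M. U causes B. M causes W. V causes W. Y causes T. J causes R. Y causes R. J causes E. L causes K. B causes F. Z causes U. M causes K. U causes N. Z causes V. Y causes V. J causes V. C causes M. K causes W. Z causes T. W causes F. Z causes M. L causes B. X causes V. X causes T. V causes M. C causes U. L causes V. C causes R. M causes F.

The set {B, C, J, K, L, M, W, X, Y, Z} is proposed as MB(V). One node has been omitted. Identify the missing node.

V has parents J, L, X, Y, Z.
Ch(V) = {M, W}.
Co-parents of V (other parents of its children):
  parents(M) \ {V} = {C, E, J, Z}.
  W's other parents are B, C, J, K, M, Y.
MB(V) = {B, C, E, J, K, L, M, W, X, Y, Z}.
Comparing with the claimed set, E is missing.

E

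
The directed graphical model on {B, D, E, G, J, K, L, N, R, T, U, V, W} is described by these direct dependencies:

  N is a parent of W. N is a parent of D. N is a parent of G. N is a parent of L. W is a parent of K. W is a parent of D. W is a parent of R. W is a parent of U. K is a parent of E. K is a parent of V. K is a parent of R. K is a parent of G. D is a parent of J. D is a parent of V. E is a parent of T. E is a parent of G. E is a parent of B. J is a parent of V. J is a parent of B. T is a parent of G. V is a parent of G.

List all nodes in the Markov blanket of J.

{B, D, E, K, V}

Parents of J: D.
J's children: B, V.
Other parents of J's children:
  V: D, K
  B: E
So the Markov blanket of J is {B, D, E, K, V}.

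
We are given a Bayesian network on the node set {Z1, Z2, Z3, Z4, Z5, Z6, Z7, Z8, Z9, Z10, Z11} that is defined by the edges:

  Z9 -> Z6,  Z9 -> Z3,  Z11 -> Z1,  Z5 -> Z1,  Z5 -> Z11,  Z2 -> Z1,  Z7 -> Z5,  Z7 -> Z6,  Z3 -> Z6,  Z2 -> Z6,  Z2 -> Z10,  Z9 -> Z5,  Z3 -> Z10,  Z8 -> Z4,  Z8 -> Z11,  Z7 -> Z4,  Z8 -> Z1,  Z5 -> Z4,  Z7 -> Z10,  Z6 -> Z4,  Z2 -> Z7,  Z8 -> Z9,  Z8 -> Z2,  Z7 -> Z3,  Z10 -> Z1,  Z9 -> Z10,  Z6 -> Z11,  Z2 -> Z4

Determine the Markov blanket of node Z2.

{Z1, Z3, Z4, Z5, Z6, Z7, Z8, Z9, Z10, Z11}

Z2 has parent Z8.
Z2 has children Z1, Z4, Z6, Z7, Z10.
For each child, the remaining parents (spouses of Z2):
  Z7: —
  Z6: Z3, Z7, Z9
  Z4: Z5, Z6, Z7, Z8
  Z10: Z3, Z7, Z9
  Z1: Z5, Z8, Z10, Z11
So the Markov blanket of Z2 is {Z1, Z3, Z4, Z5, Z6, Z7, Z8, Z9, Z10, Z11}.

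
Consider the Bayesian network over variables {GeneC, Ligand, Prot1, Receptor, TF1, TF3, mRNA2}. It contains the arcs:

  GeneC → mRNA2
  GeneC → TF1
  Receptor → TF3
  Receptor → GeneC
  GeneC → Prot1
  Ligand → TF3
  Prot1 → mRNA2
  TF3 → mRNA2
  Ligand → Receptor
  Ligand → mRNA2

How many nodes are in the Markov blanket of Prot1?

4

Ch(Prot1) = {mRNA2}.
Pa(Prot1) = {GeneC}.
Other parents of Prot1's children:
  mRNA2's other parents are GeneC, Ligand, TF3.
MB(Prot1) = {GeneC, Ligand, TF3, mRNA2}, which has 4 nodes.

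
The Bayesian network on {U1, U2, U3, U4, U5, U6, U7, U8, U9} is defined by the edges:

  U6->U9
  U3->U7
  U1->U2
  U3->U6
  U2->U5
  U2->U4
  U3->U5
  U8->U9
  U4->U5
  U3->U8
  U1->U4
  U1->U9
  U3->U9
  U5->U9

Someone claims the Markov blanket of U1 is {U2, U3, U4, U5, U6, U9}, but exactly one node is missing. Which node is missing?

U8

U1's children: U2, U4, U9.
Pa(U1) = {}.
Other parents of U1's children:
  U2 has no other parent.
  U4 also has parent U2.
  U9 also has parents U3, U5, U6, U8.
MB(U1) = {U2, U3, U4, U5, U6, U8, U9}.
Comparing with the claimed set, U8 is missing.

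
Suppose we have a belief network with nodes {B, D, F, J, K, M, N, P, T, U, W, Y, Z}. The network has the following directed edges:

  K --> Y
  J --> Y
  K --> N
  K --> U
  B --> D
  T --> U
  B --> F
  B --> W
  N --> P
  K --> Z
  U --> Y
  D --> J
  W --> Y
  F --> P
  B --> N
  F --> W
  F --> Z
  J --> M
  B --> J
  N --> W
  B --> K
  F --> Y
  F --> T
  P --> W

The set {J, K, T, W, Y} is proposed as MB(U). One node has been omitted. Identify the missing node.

Recall MB(v) = parents ∪ children ∪ spouses, where spouses are the other parents of v's children.
Parents of U: K, T.
U has child Y.
Parents of each child, excluding U:
  Y's other parents are F, J, K, W.
MB(U) = {F, J, K, T, W, Y}.
Comparing with the claimed set, F is missing.

F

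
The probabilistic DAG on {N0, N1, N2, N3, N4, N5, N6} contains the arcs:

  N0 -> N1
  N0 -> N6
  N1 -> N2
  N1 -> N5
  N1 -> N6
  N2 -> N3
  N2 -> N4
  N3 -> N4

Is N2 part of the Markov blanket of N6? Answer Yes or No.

N6's children: none.
Pa(N6) = {N0, N1}.
N6 has no children, so there are no co-parents.
MB(N6) = {N0, N1}; N2 is not in this set.

No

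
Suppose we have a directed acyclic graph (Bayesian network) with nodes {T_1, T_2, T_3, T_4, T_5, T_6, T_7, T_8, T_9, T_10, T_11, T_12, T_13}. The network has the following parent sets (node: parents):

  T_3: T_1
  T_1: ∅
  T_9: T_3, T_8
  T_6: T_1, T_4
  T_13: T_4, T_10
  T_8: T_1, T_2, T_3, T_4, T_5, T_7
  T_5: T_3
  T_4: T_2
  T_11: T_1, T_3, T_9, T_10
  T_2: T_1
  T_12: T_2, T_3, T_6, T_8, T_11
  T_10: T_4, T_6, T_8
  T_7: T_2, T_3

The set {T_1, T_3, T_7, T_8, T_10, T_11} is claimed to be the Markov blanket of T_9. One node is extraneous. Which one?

T_9 has child T_11.
Pa(T_9) = {T_3, T_8}.
Other parents of T_9's children:
  T_11 also has parents T_1, T_3, T_10.
MB(T_9) = {T_1, T_3, T_8, T_10, T_11}.
T_7 is neither a parent, child, nor co-parent of T_9, so it does not belong.

T_7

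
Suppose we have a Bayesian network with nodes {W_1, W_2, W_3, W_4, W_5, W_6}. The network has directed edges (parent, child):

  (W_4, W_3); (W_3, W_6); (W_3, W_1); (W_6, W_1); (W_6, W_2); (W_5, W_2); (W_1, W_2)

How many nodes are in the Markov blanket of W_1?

W_1 has parents W_3, W_6.
Children of W_1: W_2.
Other parents of W_1's children:
  parents(W_2) \ {W_1} = {W_5, W_6}.
MB(W_1) = {W_2, W_3, W_5, W_6}, which has 4 nodes.

4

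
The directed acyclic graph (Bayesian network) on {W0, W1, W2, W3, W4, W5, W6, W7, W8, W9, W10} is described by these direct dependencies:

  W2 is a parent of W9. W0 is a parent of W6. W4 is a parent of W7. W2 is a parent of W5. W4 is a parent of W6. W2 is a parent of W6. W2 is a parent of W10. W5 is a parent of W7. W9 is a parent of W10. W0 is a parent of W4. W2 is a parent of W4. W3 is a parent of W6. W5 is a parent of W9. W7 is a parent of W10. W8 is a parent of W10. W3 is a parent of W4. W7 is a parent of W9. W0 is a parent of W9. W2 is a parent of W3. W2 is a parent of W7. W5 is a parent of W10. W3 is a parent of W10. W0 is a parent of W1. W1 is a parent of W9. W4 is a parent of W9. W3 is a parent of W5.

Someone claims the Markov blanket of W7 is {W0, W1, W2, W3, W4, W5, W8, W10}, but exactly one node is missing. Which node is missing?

W9

A node's Markov blanket = Pa ∪ Ch ∪ (parents of Ch other than the node itself).
Parents of W7: W2, W4, W5.
W7's children: W9, W10.
Parents of each child, excluding W7:
  W9's other parents are W0, W1, W2, W4, W5.
  W10 also has parents W2, W3, W5, W8, W9.
MB(W7) = {W0, W1, W2, W3, W4, W5, W8, W9, W10}.
Comparing with the claimed set, W9 is missing.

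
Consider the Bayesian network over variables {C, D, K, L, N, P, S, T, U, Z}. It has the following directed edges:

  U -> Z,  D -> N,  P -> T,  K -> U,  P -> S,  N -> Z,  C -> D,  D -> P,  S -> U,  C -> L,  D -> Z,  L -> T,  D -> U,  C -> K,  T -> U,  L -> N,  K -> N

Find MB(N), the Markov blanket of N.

{D, K, L, U, Z}

Parents of N: D, K, L.
N's children: Z.
For each child, the remaining parents (spouses of N):
  parents(Z) \ {N} = {D, U}.
Taking the union gives {D, K, L, U, Z}.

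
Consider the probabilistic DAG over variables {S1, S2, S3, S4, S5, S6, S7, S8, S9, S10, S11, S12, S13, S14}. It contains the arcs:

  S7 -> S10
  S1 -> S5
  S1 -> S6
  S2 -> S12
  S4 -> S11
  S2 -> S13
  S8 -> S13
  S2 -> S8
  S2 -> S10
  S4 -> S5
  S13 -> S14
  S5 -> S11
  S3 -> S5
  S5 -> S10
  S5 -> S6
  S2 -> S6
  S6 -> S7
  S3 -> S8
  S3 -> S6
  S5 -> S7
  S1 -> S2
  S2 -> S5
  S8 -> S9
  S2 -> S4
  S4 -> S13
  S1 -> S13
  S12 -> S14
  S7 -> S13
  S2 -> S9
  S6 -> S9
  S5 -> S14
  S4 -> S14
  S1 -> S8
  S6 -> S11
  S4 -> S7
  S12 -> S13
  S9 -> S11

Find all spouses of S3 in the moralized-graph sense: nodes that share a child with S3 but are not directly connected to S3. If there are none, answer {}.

{S1, S2, S4}

Children of S3: S5, S6, S8.
  S5: S1, S2, S4
  S6: S1, S2, S5
  S8: S1, S2
Excluding nodes already adjacent to S3 (S5, S6, S8), the co-parent-only contribution is {S1, S2, S4}.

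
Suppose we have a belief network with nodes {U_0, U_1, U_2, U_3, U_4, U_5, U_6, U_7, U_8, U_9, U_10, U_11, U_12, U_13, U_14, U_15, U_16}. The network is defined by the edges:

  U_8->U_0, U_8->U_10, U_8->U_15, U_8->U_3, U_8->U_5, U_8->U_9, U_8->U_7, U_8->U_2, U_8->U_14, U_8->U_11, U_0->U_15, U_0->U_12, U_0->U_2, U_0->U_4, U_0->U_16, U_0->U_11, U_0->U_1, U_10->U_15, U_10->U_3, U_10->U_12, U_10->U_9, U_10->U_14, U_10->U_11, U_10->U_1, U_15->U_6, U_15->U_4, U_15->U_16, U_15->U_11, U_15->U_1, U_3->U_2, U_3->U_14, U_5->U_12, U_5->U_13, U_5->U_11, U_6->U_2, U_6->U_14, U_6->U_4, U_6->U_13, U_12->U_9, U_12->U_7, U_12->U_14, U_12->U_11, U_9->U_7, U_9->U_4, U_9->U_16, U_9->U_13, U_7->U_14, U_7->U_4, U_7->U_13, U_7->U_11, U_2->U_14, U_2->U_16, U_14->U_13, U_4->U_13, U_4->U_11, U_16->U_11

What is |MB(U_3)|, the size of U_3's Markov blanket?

By definition, MB(U_3) is built from U_3's parents, U_3's children, and the co-parents of U_3.
Pa(U_3) = {U_8, U_10}.
U_3's children: U_2, U_14.
For each child, the remaining parents (spouses of U_3):
  U_2: U_0, U_6, U_8
  U_14: U_2, U_6, U_7, U_8, U_10, U_12
MB(U_3) = {U_0, U_2, U_6, U_7, U_8, U_10, U_12, U_14}, which has 8 nodes.

8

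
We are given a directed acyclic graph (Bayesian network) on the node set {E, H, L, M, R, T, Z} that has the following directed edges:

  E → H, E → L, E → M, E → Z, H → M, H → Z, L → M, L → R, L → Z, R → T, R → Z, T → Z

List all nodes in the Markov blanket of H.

Pa(H) = {E}.
H's children: M, Z.
Other parents of H's children:
  M: E, L
  Z: E, L, R, T
MB(H) = {E, L, M, R, T, Z}.

{E, L, M, R, T, Z}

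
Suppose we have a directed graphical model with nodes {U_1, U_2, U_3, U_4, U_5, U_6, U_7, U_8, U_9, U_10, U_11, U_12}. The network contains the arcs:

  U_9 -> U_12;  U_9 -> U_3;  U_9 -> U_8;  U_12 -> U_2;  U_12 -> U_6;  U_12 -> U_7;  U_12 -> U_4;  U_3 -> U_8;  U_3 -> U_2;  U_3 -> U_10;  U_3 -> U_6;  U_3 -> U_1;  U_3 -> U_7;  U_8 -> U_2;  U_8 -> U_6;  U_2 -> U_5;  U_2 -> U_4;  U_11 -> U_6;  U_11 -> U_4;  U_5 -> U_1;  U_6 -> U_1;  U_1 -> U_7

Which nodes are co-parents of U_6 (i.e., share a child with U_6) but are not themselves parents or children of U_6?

Children of U_6: U_1.
  U_1 also has parents U_3, U_5.
Excluding nodes already adjacent to U_6 (U_1, U_3, U_8, U_11, U_12), the co-parent-only contribution is {U_5}.

{U_5}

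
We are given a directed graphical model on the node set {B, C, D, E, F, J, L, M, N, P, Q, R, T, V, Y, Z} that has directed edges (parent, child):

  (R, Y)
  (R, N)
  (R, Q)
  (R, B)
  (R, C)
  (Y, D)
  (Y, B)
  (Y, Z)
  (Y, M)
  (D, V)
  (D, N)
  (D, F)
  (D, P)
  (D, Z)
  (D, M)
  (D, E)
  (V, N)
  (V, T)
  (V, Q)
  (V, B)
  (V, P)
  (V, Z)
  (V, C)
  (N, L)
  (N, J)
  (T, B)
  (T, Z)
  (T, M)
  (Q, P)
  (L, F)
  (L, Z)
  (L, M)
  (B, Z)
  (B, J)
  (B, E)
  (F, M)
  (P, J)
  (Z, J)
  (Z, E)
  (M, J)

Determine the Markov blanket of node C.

{R, V}

A node's Markov blanket = Pa ∪ Ch ∪ (parents of Ch other than the node itself).
Pa(C) = {R, V}.
Ch(C) = {}.
C has no children, so there are no co-parents.
Taking the union gives {R, V}.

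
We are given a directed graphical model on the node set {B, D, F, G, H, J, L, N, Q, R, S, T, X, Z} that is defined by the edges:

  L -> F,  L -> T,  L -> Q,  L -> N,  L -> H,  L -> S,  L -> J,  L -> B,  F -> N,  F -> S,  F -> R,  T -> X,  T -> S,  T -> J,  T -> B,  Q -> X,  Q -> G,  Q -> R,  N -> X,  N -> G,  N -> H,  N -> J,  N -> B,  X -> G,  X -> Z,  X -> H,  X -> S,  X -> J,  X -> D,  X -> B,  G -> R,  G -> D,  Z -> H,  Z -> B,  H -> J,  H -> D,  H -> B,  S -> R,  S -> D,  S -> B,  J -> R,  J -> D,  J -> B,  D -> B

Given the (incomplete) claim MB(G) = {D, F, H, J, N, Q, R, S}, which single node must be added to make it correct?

Parents of G: N, Q, X.
G has children D, R.
Other parents of G's children:
  parents(R) \ {G} = {F, J, Q, S}.
  parents(D) \ {G} = {H, J, S, X}.
MB(G) = {D, F, H, J, N, Q, R, S, X}.
Comparing with the claimed set, X is missing.

X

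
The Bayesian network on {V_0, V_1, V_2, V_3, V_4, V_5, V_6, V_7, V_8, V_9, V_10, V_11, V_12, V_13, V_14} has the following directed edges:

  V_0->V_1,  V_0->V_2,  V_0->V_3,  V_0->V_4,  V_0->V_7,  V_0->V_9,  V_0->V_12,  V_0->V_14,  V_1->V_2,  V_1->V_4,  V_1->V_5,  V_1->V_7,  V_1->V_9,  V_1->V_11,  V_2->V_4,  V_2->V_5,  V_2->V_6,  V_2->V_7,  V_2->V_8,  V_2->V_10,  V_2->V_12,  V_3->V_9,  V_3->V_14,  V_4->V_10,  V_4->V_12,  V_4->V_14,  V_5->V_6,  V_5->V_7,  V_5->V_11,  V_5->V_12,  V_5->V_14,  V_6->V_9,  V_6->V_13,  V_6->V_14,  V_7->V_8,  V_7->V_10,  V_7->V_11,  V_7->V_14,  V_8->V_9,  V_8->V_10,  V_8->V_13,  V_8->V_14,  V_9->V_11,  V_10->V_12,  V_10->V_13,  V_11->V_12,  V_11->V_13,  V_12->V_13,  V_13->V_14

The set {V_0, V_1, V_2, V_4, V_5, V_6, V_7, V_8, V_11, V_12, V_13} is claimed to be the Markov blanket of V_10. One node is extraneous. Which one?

Recall MB(v) = parents ∪ children ∪ spouses, where spouses are the other parents of v's children.
Parents of V_10: V_2, V_4, V_7, V_8.
V_10 has children V_12, V_13.
Parents of each child, excluding V_10:
  V_12: V_0, V_2, V_4, V_5, V_11
  V_13: V_6, V_8, V_11, V_12
MB(V_10) = {V_0, V_2, V_4, V_5, V_6, V_7, V_8, V_11, V_12, V_13}.
V_1 is neither a parent, child, nor co-parent of V_10, so it does not belong.

V_1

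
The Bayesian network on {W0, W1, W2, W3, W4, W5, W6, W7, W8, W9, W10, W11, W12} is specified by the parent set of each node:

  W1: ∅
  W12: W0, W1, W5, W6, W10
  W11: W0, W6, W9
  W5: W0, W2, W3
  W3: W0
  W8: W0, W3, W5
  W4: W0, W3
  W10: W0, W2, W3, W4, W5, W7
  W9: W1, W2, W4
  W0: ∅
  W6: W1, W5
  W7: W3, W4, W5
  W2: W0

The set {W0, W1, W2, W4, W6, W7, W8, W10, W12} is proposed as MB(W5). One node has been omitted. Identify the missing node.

By definition, MB(W5) is built from W5's parents, W5's children, and the co-parents of W5.
Ch(W5) = {W6, W7, W8, W10, W12}.
W5 has parents W0, W2, W3.
Co-parents of W5 (other parents of its children):
  W6: W1
  W7: W3, W4
  W8: W0, W3
  W10: W0, W2, W3, W4, W7
  W12: W0, W1, W6, W10
MB(W5) = {W0, W1, W2, W3, W4, W6, W7, W8, W10, W12}.
Comparing with the claimed set, W3 is missing.

W3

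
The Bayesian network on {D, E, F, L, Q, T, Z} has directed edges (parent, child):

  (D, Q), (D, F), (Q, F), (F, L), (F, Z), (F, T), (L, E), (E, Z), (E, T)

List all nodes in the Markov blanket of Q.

A node's Markov blanket = Pa ∪ Ch ∪ (parents of Ch other than the node itself).
Q's parents: D.
Ch(Q) = {F}.
Parents of each child, excluding Q:
  F also has parent D.
MB(Q) = {D, F}.

{D, F}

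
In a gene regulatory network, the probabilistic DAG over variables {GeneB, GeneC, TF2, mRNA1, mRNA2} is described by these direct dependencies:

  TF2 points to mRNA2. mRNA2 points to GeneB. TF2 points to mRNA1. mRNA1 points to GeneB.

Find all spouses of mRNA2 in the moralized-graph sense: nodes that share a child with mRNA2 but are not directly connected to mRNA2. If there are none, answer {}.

{mRNA1}

Children of mRNA2: GeneB.
  GeneB also has parent mRNA1.
Excluding nodes already adjacent to mRNA2 (GeneB, TF2), the co-parent-only contribution is {mRNA1}.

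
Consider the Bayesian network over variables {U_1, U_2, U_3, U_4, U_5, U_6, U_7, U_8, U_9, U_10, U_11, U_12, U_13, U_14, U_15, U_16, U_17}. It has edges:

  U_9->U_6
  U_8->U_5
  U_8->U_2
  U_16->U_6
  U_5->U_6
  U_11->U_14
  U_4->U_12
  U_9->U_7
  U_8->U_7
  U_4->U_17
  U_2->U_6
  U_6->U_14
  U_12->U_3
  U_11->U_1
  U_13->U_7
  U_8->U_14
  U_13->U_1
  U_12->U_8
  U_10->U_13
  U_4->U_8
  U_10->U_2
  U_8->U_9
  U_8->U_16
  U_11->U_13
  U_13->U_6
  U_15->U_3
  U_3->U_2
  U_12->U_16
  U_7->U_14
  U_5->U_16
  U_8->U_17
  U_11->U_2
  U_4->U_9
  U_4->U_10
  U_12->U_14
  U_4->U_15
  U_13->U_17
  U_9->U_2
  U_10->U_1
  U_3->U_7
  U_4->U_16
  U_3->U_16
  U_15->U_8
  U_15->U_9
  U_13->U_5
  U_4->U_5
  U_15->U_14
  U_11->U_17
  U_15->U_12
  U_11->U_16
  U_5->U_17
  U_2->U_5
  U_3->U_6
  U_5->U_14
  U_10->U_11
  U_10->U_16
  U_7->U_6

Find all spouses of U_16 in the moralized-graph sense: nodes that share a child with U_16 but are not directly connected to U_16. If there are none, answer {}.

Children of U_16: U_6.
  parents(U_6) \ {U_16} = {U_2, U_3, U_5, U_7, U_9, U_13}.
Excluding nodes already adjacent to U_16 (U_3, U_4, U_5, U_6, U_8, U_10, U_11, U_12), the co-parent-only contribution is {U_2, U_7, U_9, U_13}.

{U_2, U_7, U_9, U_13}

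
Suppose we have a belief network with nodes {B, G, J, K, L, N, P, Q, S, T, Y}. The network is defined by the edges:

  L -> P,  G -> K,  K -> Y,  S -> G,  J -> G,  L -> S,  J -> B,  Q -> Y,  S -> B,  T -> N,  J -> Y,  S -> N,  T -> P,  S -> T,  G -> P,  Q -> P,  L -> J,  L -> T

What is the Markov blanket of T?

{G, L, N, P, Q, S}

The Markov blanket of a node is its parents, its children, and the other parents of its children.
T's parents: L, S.
T's children: N, P.
Co-parents of T (other parents of its children):
  N also has parent S.
  parents(P) \ {T} = {G, L, Q}.
So the Markov blanket of T is {G, L, N, P, Q, S}.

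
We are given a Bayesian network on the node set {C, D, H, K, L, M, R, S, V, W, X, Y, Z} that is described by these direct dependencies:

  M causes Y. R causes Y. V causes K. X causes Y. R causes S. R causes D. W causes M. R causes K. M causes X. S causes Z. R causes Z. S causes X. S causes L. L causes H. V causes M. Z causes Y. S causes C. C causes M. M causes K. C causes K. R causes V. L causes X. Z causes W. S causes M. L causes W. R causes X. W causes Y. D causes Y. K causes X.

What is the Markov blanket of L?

Parents of L: S.
L's children: H, W, X.
Parents of each child, excluding L:
  parents(W) \ {L} = {Z}.
  H: no additional parents.
  parents(X) \ {L} = {K, M, R, S}.
MB(L) = {H, K, M, R, S, W, X, Z}.

{H, K, M, R, S, W, X, Z}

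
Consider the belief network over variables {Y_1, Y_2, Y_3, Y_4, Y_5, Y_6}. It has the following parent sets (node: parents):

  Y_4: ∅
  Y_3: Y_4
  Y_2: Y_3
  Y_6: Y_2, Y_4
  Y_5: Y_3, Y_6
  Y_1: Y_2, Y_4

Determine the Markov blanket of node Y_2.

{Y_1, Y_3, Y_4, Y_6}

The Markov blanket of a node is its parents, its children, and the other parents of its children.
Parents of Y_2: Y_3.
Children of Y_2: Y_1, Y_6.
Co-parents of Y_2 (other parents of its children):
  Y_6's other parent is Y_4.
  Y_1's other parent is Y_4.
MB(Y_2) = {Y_1, Y_3, Y_4, Y_6}.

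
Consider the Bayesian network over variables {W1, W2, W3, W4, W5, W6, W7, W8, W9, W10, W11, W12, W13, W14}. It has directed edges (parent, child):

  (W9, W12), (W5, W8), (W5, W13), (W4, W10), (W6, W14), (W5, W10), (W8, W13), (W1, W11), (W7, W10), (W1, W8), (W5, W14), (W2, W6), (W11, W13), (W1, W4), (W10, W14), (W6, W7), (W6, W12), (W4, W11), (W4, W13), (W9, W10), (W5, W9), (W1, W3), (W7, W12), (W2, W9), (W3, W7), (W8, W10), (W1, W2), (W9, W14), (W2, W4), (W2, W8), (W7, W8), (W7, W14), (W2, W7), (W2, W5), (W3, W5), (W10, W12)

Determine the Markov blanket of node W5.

{W1, W2, W3, W4, W6, W7, W8, W9, W10, W11, W13, W14}

The Markov blanket of a node is its parents, its children, and the other parents of its children.
W5's parents: W2, W3.
W5 has children W8, W9, W10, W13, W14.
Other parents of W5's children:
  W8: W1, W2, W7
  W9: W2
  W10: W4, W7, W8, W9
  W13: W4, W8, W11
  W14: W6, W7, W9, W10
Taking the union gives {W1, W2, W3, W4, W6, W7, W8, W9, W10, W11, W13, W14}.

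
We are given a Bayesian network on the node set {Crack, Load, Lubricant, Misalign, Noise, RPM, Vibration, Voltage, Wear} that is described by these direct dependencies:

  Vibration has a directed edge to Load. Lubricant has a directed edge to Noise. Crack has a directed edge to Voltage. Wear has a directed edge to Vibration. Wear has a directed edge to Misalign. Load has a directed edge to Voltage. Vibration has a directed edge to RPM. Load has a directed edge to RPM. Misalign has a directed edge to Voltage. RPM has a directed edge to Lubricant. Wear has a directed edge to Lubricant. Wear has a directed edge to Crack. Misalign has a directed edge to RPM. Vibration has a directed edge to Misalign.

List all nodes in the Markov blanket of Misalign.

{Crack, Load, RPM, Vibration, Voltage, Wear}

Recall MB(v) = parents ∪ children ∪ spouses, where spouses are the other parents of v's children.
Children of Misalign: RPM, Voltage.
Misalign's parents: Vibration, Wear.
Parents of each child, excluding Misalign:
  RPM's other parents are Load, Vibration.
  Voltage's other parents are Crack, Load.
MB(Misalign) = {Crack, Load, RPM, Vibration, Voltage, Wear}.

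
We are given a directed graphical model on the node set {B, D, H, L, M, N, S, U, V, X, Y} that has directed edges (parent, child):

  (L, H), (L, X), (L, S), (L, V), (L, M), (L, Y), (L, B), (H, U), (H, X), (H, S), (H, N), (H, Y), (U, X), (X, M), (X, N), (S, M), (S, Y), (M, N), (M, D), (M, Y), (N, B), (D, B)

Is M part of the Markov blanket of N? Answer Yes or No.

M is a parent of N.
So M ∈ MB(N).

Yes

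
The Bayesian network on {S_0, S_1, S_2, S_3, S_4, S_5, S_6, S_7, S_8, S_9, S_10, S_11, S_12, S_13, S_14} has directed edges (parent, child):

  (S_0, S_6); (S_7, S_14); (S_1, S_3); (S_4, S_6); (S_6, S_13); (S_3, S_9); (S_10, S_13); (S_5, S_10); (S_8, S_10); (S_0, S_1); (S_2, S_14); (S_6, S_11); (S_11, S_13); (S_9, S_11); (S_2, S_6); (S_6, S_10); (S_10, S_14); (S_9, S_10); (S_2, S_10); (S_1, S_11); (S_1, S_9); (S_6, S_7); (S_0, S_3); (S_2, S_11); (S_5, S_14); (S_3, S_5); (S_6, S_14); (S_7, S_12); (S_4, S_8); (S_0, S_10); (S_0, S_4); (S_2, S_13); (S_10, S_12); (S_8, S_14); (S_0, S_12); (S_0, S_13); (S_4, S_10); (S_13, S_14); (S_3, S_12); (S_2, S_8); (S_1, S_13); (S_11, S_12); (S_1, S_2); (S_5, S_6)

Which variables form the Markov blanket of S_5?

{S_0, S_2, S_3, S_4, S_6, S_7, S_8, S_9, S_10, S_13, S_14}

Recall MB(v) = parents ∪ children ∪ spouses, where spouses are the other parents of v's children.
S_5 has parent S_3.
Ch(S_5) = {S_6, S_10, S_14}.
For each child, the remaining parents (spouses of S_5):
  parents(S_6) \ {S_5} = {S_0, S_2, S_4}.
  parents(S_10) \ {S_5} = {S_0, S_2, S_4, S_6, S_8, S_9}.
  parents(S_14) \ {S_5} = {S_2, S_6, S_7, S_8, S_10, S_13}.
Taking the union gives {S_0, S_2, S_3, S_4, S_6, S_7, S_8, S_9, S_10, S_13, S_14}.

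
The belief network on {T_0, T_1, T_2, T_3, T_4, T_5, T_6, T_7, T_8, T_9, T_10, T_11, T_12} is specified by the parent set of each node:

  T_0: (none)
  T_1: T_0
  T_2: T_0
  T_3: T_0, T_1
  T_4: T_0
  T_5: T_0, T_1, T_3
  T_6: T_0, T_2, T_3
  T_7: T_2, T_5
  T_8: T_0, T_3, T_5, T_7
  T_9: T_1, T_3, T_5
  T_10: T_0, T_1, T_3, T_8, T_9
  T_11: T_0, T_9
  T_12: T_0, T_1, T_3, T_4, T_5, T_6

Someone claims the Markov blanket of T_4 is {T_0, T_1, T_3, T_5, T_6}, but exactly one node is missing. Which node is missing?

Recall MB(v) = parents ∪ children ∪ spouses, where spouses are the other parents of v's children.
Pa(T_4) = {T_0}.
Children of T_4: T_12.
For each child, the remaining parents (spouses of T_4):
  T_12 also has parents T_0, T_1, T_3, T_5, T_6.
MB(T_4) = {T_0, T_1, T_3, T_5, T_6, T_12}.
Comparing with the claimed set, T_12 is missing.

T_12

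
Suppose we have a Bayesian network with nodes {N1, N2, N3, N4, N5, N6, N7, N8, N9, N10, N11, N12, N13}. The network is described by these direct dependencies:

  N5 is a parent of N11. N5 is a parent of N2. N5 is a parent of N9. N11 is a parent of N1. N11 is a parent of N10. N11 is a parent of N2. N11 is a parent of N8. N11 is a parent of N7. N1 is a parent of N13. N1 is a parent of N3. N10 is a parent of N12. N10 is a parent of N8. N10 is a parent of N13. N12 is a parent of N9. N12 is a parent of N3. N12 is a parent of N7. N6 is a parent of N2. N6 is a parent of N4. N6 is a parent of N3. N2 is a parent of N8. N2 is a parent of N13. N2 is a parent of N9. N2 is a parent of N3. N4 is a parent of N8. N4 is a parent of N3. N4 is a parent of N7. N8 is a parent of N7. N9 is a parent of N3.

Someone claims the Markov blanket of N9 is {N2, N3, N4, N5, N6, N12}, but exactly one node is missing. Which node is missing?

Recall MB(v) = parents ∪ children ∪ spouses, where spouses are the other parents of v's children.
N9's children: N3.
N9's parents: N2, N5, N12.
Parents of each child, excluding N9:
  parents(N3) \ {N9} = {N1, N2, N4, N6, N12}.
MB(N9) = {N1, N2, N3, N4, N5, N6, N12}.
Comparing with the claimed set, N1 is missing.

N1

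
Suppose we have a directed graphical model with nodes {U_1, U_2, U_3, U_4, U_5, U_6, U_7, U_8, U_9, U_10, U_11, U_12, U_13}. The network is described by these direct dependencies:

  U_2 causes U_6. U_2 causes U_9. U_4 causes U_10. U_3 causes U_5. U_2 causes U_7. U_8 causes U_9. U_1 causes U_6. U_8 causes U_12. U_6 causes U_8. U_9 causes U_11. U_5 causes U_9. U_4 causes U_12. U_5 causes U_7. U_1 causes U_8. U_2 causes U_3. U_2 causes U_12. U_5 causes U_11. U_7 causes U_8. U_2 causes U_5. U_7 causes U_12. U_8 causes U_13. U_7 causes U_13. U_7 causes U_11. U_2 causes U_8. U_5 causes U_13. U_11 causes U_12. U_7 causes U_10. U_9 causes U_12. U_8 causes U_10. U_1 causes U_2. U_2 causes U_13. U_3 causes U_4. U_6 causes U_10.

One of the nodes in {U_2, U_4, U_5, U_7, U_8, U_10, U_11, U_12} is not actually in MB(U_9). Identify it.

The Markov blanket of a node is its parents, its children, and the other parents of its children.
U_9 has parents U_2, U_5, U_8.
Ch(U_9) = {U_11, U_12}.
For each child, the remaining parents (spouses of U_9):
  parents(U_11) \ {U_9} = {U_5, U_7}.
  parents(U_12) \ {U_9} = {U_2, U_4, U_7, U_8, U_11}.
MB(U_9) = {U_2, U_4, U_5, U_7, U_8, U_11, U_12}.
U_10 is neither a parent, child, nor co-parent of U_9, so it does not belong.

U_10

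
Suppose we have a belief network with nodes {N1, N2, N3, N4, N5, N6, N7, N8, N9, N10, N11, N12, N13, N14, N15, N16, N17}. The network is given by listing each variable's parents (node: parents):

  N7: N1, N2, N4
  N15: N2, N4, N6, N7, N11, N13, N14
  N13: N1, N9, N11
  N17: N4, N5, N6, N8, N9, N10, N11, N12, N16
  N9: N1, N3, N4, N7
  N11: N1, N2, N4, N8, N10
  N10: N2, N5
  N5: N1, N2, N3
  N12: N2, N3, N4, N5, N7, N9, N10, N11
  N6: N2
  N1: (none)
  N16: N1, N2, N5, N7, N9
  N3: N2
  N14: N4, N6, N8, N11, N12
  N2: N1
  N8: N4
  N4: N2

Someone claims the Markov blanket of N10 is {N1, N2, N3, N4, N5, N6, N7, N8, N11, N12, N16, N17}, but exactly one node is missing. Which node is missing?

N9

Recall MB(v) = parents ∪ children ∪ spouses, where spouses are the other parents of v's children.
N10 has children N11, N12, N17.
N10's parents: N2, N5.
Other parents of N10's children:
  N11: N1, N2, N4, N8
  N12: N2, N3, N4, N5, N7, N9, N11
  N17: N4, N5, N6, N8, N9, N11, N12, N16
MB(N10) = {N1, N2, N3, N4, N5, N6, N7, N8, N9, N11, N12, N16, N17}.
Comparing with the claimed set, N9 is missing.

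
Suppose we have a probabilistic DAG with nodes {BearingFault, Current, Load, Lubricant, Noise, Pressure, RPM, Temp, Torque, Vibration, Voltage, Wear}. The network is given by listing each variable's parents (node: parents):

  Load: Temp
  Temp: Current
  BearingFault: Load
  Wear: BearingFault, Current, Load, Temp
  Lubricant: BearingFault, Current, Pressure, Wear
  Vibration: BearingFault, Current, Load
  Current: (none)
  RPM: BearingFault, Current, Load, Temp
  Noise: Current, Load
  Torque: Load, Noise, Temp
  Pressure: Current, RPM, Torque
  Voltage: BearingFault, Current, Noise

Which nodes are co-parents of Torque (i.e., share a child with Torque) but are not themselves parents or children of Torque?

{Current, RPM}

Children of Torque: Pressure.
  Pressure: Current, RPM
Excluding nodes already adjacent to Torque (Load, Noise, Pressure, Temp), the co-parent-only contribution is {Current, RPM}.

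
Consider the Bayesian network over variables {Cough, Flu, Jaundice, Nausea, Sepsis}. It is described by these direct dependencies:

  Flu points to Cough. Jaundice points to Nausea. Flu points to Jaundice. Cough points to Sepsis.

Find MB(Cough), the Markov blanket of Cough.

{Flu, Sepsis}

Cough's parents: Flu.
Ch(Cough) = {Sepsis}.
Parents of each child, excluding Cough:
  Sepsis: —
So the Markov blanket of Cough is {Flu, Sepsis}.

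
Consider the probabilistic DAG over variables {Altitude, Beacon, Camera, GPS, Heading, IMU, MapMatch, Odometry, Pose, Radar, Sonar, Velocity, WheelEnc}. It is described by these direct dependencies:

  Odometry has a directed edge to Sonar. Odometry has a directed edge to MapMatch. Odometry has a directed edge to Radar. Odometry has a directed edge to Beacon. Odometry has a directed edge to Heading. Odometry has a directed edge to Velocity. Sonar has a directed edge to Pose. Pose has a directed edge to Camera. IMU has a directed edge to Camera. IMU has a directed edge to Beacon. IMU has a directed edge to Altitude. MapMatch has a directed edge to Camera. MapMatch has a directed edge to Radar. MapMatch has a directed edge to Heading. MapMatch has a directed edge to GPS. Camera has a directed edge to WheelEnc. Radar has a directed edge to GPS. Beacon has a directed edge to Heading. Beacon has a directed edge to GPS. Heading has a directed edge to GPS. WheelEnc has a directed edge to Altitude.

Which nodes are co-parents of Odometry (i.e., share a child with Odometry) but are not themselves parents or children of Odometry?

{IMU}

Children of Odometry: Beacon, Heading, MapMatch, Radar, Sonar, Velocity.
  Sonar has no other parent.
  MapMatch has no other parent.
  Radar's other parent is MapMatch.
  Beacon's other parent is IMU.
  Heading's other parents are Beacon, MapMatch.
  Velocity: no additional parents.
Excluding nodes already adjacent to Odometry (Beacon, Heading, MapMatch, Radar, Sonar, Velocity), the co-parent-only contribution is {IMU}.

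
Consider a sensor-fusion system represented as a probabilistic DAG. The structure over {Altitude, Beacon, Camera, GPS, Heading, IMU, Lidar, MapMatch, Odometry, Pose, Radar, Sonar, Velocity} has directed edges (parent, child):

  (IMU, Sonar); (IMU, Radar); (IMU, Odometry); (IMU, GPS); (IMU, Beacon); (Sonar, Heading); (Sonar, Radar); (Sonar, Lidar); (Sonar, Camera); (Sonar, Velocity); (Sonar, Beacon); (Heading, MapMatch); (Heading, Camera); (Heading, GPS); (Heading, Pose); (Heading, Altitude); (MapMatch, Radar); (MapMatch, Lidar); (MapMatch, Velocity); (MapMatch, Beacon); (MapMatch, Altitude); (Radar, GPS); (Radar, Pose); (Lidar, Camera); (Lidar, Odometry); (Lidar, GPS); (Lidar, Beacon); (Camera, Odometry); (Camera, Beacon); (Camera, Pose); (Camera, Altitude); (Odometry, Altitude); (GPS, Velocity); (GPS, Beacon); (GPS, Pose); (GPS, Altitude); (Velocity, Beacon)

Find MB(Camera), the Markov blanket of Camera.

Ch(Camera) = {Altitude, Beacon, Odometry, Pose}.
Camera has parents Heading, Lidar, Sonar.
Parents of each child, excluding Camera:
  Odometry's other parents are IMU, Lidar.
  Beacon's other parents are GPS, IMU, Lidar, MapMatch, Sonar, Velocity.
  parents(Pose) \ {Camera} = {GPS, Heading, Radar}.
  Altitude's other parents are GPS, Heading, MapMatch, Odometry.
MB(Camera) = {Altitude, Beacon, GPS, Heading, IMU, Lidar, MapMatch, Odometry, Pose, Radar, Sonar, Velocity}.

{Altitude, Beacon, GPS, Heading, IMU, Lidar, MapMatch, Odometry, Pose, Radar, Sonar, Velocity}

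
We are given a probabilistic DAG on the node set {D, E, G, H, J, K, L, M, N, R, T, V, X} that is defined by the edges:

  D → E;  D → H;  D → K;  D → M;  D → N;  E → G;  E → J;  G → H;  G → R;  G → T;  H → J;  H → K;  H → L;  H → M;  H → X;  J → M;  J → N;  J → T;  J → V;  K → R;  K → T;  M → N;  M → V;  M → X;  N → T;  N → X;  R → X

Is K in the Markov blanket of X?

No

A node's Markov blanket = Pa ∪ Ch ∪ (parents of Ch other than the node itself).
X has parents H, M, N, R.
X's children: none.
X has no children, so there are no co-parents.
MB(X) = {H, M, N, R}; K is not in this set.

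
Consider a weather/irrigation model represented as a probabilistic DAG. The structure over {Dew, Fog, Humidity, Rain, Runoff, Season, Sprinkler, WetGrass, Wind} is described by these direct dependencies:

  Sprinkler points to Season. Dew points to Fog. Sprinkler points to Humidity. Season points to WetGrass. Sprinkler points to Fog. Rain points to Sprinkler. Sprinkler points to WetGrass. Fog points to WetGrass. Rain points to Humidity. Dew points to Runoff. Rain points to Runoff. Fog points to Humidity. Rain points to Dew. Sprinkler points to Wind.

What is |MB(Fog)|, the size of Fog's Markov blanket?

By definition, MB(Fog) is built from Fog's parents, Fog's children, and the co-parents of Fog.
Parents of Fog: Dew, Sprinkler.
Children of Fog: Humidity, WetGrass.
Co-parents of Fog (other parents of its children):
  parents(WetGrass) \ {Fog} = {Season, Sprinkler}.
  Humidity also has parents Rain, Sprinkler.
MB(Fog) = {Dew, Humidity, Rain, Season, Sprinkler, WetGrass}, which has 6 nodes.

6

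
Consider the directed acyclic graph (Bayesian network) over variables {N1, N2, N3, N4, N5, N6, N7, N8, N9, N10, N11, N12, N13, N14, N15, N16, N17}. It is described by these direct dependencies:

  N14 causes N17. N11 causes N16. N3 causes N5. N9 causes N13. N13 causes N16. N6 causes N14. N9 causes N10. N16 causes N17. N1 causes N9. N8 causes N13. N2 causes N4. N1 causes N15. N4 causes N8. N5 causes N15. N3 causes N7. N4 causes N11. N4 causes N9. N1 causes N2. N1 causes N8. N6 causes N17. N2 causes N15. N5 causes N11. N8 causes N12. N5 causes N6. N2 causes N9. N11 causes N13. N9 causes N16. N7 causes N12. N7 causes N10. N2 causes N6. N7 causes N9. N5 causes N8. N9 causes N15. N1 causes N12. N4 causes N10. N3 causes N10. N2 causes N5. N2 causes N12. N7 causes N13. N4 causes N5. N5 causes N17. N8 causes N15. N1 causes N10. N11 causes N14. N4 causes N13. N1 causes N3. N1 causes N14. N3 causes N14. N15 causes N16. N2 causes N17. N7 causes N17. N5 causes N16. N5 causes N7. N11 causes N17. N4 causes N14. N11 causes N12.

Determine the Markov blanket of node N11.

Recall MB(v) = parents ∪ children ∪ spouses, where spouses are the other parents of v's children.
Parents of N11: N4, N5.
Ch(N11) = {N12, N13, N14, N16, N17}.
For each child, the remaining parents (spouses of N11):
  N12's other parents are N1, N2, N7, N8.
  N13's other parents are N4, N7, N8, N9.
  N14 also has parents N1, N3, N4, N6.
  N16's other parents are N5, N9, N13, N15.
  N17's other parents are N2, N5, N6, N7, N14, N16.
MB(N11) = {N1, N2, N3, N4, N5, N6, N7, N8, N9, N12, N13, N14, N15, N16, N17}.

{N1, N2, N3, N4, N5, N6, N7, N8, N9, N12, N13, N14, N15, N16, N17}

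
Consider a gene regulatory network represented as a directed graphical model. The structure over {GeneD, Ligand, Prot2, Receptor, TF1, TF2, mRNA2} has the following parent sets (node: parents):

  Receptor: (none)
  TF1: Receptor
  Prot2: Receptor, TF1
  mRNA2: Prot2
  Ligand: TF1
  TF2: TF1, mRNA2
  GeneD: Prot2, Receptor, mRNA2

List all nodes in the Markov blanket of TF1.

{Ligand, Prot2, Receptor, TF2, mRNA2}

Recall MB(v) = parents ∪ children ∪ spouses, where spouses are the other parents of v's children.
TF1 has children Ligand, Prot2, TF2.
TF1's parents: Receptor.
Parents of each child, excluding TF1:
  parents(Prot2) \ {TF1} = {Receptor}.
  Ligand has no other parent.
  parents(TF2) \ {TF1} = {mRNA2}.
Union: {Receptor} ∪ {Ligand, Prot2, TF2} ∪ {Receptor, mRNA2} = {Ligand, Prot2, Receptor, TF2, mRNA2}.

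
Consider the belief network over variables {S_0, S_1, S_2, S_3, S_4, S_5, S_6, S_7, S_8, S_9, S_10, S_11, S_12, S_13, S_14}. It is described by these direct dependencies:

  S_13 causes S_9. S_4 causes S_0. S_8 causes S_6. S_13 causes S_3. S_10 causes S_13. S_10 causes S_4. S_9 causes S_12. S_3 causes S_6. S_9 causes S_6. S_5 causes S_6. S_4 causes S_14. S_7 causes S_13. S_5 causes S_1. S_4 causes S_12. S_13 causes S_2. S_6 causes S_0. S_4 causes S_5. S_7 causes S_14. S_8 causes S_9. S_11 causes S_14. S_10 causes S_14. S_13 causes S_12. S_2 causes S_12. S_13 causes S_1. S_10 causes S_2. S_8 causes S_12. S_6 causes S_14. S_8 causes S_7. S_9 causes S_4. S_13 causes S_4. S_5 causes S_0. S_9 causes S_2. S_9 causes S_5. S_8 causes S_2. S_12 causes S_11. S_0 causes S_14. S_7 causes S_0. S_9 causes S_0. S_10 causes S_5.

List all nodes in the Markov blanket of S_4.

S_4's parents: S_9, S_10, S_13.
S_4 has children S_0, S_5, S_12, S_14.
Parents of each child, excluding S_4:
  parents(S_5) \ {S_4} = {S_9, S_10}.
  parents(S_12) \ {S_4} = {S_2, S_8, S_9, S_13}.
  S_0 also has parents S_5, S_6, S_7, S_9.
  parents(S_14) \ {S_4} = {S_0, S_6, S_7, S_10, S_11}.
MB(S_4) = {S_0, S_2, S_5, S_6, S_7, S_8, S_9, S_10, S_11, S_12, S_13, S_14}.

{S_0, S_2, S_5, S_6, S_7, S_8, S_9, S_10, S_11, S_12, S_13, S_14}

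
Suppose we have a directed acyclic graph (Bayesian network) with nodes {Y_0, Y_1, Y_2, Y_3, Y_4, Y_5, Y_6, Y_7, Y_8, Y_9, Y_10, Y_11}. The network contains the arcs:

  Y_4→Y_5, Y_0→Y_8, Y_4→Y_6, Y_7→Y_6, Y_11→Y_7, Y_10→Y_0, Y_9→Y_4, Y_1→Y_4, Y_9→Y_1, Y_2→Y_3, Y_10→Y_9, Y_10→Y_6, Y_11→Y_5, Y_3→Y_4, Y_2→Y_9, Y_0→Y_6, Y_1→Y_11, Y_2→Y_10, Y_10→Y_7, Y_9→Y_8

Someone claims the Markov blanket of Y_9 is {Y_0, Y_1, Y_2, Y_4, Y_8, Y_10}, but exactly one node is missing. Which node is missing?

Y_9's parents: Y_2, Y_10.
Children of Y_9: Y_1, Y_4, Y_8.
Parents of each child, excluding Y_9:
  Y_8 also has parent Y_0.
  Y_1 has no other parent.
  Y_4's other parents are Y_1, Y_3.
MB(Y_9) = {Y_0, Y_1, Y_2, Y_3, Y_4, Y_8, Y_10}.
Comparing with the claimed set, Y_3 is missing.

Y_3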